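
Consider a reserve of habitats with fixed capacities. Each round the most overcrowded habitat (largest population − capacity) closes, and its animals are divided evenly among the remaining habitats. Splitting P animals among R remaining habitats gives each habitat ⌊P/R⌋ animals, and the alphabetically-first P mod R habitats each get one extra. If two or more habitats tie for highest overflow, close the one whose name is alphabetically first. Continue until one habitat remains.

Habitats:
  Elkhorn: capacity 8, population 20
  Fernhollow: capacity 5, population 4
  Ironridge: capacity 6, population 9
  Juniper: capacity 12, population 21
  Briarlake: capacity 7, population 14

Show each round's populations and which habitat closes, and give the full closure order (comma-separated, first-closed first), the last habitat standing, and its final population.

Closure order: Elkhorn, Juniper, Briarlake, Ironridge
Last habitat: Fernhollow with 68 animals

Round 1: Briarlake=14 Elkhorn=20 Fernhollow=4 Ironridge=9 Juniper=21 → close Elkhorn (overflow 12)
  20÷4 = 5 each, +1 to first 0
Round 2: Briarlake=19 Fernhollow=9 Ironridge=14 Juniper=26 → close Juniper (overflow 14)
  26÷3 = 8 each, +1 to first 2
Round 3: Briarlake=28 Fernhollow=18 Ironridge=22 → close Briarlake (overflow 21)
  28÷2 = 14 each, +1 to first 0
Round 4: Fernhollow=32 Ironridge=36 → close Ironridge (overflow 30)
  36÷1 = 36 each, +1 to first 0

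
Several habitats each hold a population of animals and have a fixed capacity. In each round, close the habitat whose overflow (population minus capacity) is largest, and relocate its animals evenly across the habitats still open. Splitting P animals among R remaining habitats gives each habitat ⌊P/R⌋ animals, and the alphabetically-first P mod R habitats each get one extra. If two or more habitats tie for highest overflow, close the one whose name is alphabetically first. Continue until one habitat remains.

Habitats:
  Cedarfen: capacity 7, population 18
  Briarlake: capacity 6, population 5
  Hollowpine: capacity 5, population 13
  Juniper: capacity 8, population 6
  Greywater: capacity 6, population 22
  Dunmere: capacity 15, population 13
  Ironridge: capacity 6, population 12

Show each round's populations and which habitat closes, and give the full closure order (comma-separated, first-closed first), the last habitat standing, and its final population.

Closure order: Greywater, Cedarfen, Hollowpine, Ironridge, Briarlake, Dunmere
Last habitat: Juniper with 89 animals

Round 1: Briarlake=5 Cedarfen=18 Dunmere=13 Greywater=22 Hollowpine=13 Ironridge=12 Juniper=6 → close Greywater (overflow 16)
  22÷6 = 3 each, +1 to first 4
Round 2: Briarlake=9 Cedarfen=22 Dunmere=17 Hollowpine=17 Ironridge=15 Juniper=9 → close Cedarfen (overflow 15)
  22÷5 = 4 each, +1 to first 2
Round 3: Briarlake=14 Dunmere=22 Hollowpine=21 Ironridge=19 Juniper=13 → close Hollowpine (overflow 16)
  21÷4 = 5 each, +1 to first 1
Round 4: Briarlake=20 Dunmere=27 Ironridge=24 Juniper=18 → close Ironridge (overflow 18)
  24÷3 = 8 each, +1 to first 0
Round 5: Briarlake=28 Dunmere=35 Juniper=26 → close Briarlake (overflow 22)
  28÷2 = 14 each, +1 to first 0
Round 6: Dunmere=49 Juniper=40 → close Dunmere (overflow 34)
  49÷1 = 49 each, +1 to first 0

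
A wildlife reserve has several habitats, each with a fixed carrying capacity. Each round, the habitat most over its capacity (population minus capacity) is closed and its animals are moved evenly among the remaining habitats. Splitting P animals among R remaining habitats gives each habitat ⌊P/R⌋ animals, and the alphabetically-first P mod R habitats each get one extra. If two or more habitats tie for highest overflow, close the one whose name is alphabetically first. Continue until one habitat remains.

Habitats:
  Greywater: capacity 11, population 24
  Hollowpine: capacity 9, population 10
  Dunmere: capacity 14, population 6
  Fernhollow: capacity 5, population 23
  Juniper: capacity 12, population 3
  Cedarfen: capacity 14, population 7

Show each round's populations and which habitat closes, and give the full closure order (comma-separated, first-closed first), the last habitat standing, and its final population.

Round 1: Cedarfen=7 Dunmere=6 Fernhollow=23 Greywater=24 Hollowpine=10 Juniper=3 → close Fernhollow (overflow 18)
  23÷5 = 4 each, +1 to first 3
Round 2: Cedarfen=12 Dunmere=11 Greywater=29 Hollowpine=14 Juniper=7 → close Greywater (overflow 18)
  29÷4 = 7 each, +1 to first 1
Round 3: Cedarfen=20 Dunmere=18 Hollowpine=21 Juniper=14 → close Hollowpine (overflow 12)
  21÷3 = 7 each, +1 to first 0
Round 4: Cedarfen=27 Dunmere=25 Juniper=21 → close Cedarfen (overflow 13)
  27÷2 = 13 each, +1 to first 1
Round 5: Dunmere=39 Juniper=34 → close Dunmere (overflow 25)
  39÷1 = 39 each, +1 to first 0

Closure order: Fernhollow, Greywater, Hollowpine, Cedarfen, Dunmere
Last habitat: Juniper with 73 animals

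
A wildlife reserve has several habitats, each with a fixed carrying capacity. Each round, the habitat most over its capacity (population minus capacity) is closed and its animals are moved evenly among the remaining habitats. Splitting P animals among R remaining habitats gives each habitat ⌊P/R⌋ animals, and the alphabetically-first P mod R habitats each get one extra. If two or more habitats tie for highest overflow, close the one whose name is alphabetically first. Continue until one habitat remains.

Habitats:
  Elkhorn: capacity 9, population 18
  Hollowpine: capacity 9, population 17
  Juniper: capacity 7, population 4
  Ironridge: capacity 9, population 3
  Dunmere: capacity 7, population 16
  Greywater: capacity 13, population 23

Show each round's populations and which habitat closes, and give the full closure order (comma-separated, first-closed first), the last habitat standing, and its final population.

Round 1: Dunmere=16 Elkhorn=18 Greywater=23 Hollowpine=17 Ironridge=3 Juniper=4 → close Greywater (overflow 10)
  23÷5 = 4 each, +1 to first 3
Round 2: Dunmere=21 Elkhorn=23 Hollowpine=22 Ironridge=7 Juniper=8 → close Dunmere (overflow 14)
  21÷4 = 5 each, +1 to first 1
Round 3: Elkhorn=29 Hollowpine=27 Ironridge=12 Juniper=13 → close Elkhorn (overflow 20)
  29÷3 = 9 each, +1 to first 2
Round 4: Hollowpine=37 Ironridge=22 Juniper=22 → close Hollowpine (overflow 28)
  37÷2 = 18 each, +1 to first 1
Round 5: Ironridge=41 Juniper=40 → close Juniper (overflow 33)
  40÷1 = 40 each, +1 to first 0

Closure order: Greywater, Dunmere, Elkhorn, Hollowpine, Juniper
Last habitat: Ironridge with 81 animals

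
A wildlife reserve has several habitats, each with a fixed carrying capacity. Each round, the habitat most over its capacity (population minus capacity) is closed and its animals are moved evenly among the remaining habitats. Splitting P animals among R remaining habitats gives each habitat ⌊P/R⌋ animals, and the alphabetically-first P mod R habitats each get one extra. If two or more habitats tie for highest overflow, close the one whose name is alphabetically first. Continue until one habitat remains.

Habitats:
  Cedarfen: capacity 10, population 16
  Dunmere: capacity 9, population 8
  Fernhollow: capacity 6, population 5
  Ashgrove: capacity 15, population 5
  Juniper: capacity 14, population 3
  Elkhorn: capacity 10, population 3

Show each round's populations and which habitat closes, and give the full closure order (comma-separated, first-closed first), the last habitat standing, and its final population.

Closure order: Cedarfen, Dunmere, Fernhollow, Elkhorn, Ashgrove
Last habitat: Juniper with 40 animals

Round 1: Ashgrove=5 Cedarfen=16 Dunmere=8 Elkhorn=3 Fernhollow=5 Juniper=3 → close Cedarfen (overflow 6)
  16÷5 = 3 each, +1 to first 1
Round 2: Ashgrove=9 Dunmere=11 Elkhorn=6 Fernhollow=8 Juniper=6 → close Dunmere (overflow 2)
  11÷4 = 2 each, +1 to first 3
Round 3: Ashgrove=12 Elkhorn=9 Fernhollow=11 Juniper=8 → close Fernhollow (overflow 5)
  11÷3 = 3 each, +1 to first 2
Round 4: Ashgrove=16 Elkhorn=13 Juniper=11 → close Elkhorn (overflow 3)
  13÷2 = 6 each, +1 to first 1
Round 5: Ashgrove=23 Juniper=17 → close Ashgrove (overflow 8)
  23÷1 = 23 each, +1 to first 0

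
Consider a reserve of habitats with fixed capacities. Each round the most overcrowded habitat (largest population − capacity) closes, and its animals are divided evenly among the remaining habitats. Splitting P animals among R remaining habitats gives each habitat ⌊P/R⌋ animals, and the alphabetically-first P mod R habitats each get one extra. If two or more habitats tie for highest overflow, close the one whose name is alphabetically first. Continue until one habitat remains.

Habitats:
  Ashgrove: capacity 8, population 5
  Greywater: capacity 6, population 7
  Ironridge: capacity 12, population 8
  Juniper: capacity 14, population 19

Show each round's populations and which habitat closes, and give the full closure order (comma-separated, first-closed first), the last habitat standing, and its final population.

Closure order: Juniper, Greywater, Ashgrove
Last habitat: Ironridge with 39 animals

Round 1: Ashgrove=5 Greywater=7 Ironridge=8 Juniper=19 → close Juniper (overflow 5)
  19÷3 = 6 each, +1 to first 1
Round 2: Ashgrove=12 Greywater=13 Ironridge=14 → close Greywater (overflow 7)
  13÷2 = 6 each, +1 to first 1
Round 3: Ashgrove=19 Ironridge=20 → close Ashgrove (overflow 11)
  19÷1 = 19 each, +1 to first 0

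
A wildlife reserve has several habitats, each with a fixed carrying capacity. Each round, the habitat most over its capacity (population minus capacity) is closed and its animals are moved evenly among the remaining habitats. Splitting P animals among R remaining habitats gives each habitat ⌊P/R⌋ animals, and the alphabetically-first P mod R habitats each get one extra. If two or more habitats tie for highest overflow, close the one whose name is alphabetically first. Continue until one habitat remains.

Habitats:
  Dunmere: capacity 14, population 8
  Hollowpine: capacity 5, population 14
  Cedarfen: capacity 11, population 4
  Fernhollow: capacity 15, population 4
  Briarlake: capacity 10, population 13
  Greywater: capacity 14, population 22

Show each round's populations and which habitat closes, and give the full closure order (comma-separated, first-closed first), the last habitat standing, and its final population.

Closure order: Hollowpine, Greywater, Briarlake, Cedarfen, Dunmere
Last habitat: Fernhollow with 65 animals

Round 1: Briarlake=13 Cedarfen=4 Dunmere=8 Fernhollow=4 Greywater=22 Hollowpine=14 → close Hollowpine (overflow 9)
  14÷5 = 2 each, +1 to first 4
Round 2: Briarlake=16 Cedarfen=7 Dunmere=11 Fernhollow=7 Greywater=24 → close Greywater (overflow 10)
  24÷4 = 6 each, +1 to first 0
Round 3: Briarlake=22 Cedarfen=13 Dunmere=17 Fernhollow=13 → close Briarlake (overflow 12)
  22÷3 = 7 each, +1 to first 1
Round 4: Cedarfen=21 Dunmere=24 Fernhollow=20 → close Cedarfen (overflow 10)
  21÷2 = 10 each, +1 to first 1
Round 5: Dunmere=35 Fernhollow=30 → close Dunmere (overflow 21)
  35÷1 = 35 each, +1 to first 0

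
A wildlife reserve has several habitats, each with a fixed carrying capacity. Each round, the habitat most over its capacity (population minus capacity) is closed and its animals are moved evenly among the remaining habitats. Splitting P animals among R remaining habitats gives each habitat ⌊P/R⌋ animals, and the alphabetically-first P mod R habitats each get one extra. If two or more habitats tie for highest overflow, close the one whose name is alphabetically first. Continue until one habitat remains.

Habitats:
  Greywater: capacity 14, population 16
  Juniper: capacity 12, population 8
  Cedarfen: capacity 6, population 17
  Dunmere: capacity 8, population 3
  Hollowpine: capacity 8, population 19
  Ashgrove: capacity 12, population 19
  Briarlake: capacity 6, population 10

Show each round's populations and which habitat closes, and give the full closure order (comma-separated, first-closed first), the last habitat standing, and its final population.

Round 1: Ashgrove=19 Briarlake=10 Cedarfen=17 Dunmere=3 Greywater=16 Hollowpine=19 Juniper=8 → close Cedarfen (overflow 11)
  17÷6 = 2 each, +1 to first 5
Round 2: Ashgrove=22 Briarlake=13 Dunmere=6 Greywater=19 Hollowpine=22 Juniper=10 → close Hollowpine (overflow 14)
  22÷5 = 4 each, +1 to first 2
Round 3: Ashgrove=27 Briarlake=18 Dunmere=10 Greywater=23 Juniper=14 → close Ashgrove (overflow 15)
  27÷4 = 6 each, +1 to first 3
Round 4: Briarlake=25 Dunmere=17 Greywater=30 Juniper=20 → close Briarlake (overflow 19)
  25÷3 = 8 each, +1 to first 1
Round 5: Dunmere=26 Greywater=38 Juniper=28 → close Greywater (overflow 24)
  38÷2 = 19 each, +1 to first 0
Round 6: Dunmere=45 Juniper=47 → close Dunmere (overflow 37)
  45÷1 = 45 each, +1 to first 0

Closure order: Cedarfen, Hollowpine, Ashgrove, Briarlake, Greywater, Dunmere
Last habitat: Juniper with 92 animals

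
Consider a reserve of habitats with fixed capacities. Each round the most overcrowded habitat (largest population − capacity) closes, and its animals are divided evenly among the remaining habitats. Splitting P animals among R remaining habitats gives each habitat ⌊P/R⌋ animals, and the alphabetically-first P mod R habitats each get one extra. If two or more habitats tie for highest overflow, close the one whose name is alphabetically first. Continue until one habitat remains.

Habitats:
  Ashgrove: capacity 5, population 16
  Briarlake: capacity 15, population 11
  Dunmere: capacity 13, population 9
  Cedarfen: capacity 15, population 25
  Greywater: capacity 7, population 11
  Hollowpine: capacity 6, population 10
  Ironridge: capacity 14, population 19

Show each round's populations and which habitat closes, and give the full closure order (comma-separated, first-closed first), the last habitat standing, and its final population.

Closure order: Ashgrove, Cedarfen, Greywater, Ironridge, Hollowpine, Briarlake
Last habitat: Dunmere with 101 animals

Round 1: Ashgrove=16 Briarlake=11 Cedarfen=25 Dunmere=9 Greywater=11 Hollowpine=10 Ironridge=19 → close Ashgrove (overflow 11)
  16÷6 = 2 each, +1 to first 4
Round 2: Briarlake=14 Cedarfen=28 Dunmere=12 Greywater=14 Hollowpine=12 Ironridge=21 → close Cedarfen (overflow 13)
  28÷5 = 5 each, +1 to first 3
Round 3: Briarlake=20 Dunmere=18 Greywater=20 Hollowpine=17 Ironridge=26 → close Greywater (overflow 13)
  20÷4 = 5 each, +1 to first 0
Round 4: Briarlake=25 Dunmere=23 Hollowpine=22 Ironridge=31 → close Ironridge (overflow 17)
  31÷3 = 10 each, +1 to first 1
Round 5: Briarlake=36 Dunmere=33 Hollowpine=32 → close Hollowpine (overflow 26)
  32÷2 = 16 each, +1 to first 0
Round 6: Briarlake=52 Dunmere=49 → close Briarlake (overflow 37)
  52÷1 = 52 each, +1 to first 0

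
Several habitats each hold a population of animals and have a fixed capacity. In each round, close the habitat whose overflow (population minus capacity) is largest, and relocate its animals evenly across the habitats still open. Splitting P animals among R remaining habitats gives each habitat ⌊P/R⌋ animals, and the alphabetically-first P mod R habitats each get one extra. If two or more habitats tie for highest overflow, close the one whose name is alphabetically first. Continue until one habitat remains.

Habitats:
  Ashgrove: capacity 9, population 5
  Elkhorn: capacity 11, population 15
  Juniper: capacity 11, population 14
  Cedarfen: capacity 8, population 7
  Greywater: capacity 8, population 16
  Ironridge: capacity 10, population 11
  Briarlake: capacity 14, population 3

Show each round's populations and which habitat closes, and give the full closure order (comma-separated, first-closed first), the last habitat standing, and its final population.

Closure order: Greywater, Elkhorn, Juniper, Cedarfen, Ironridge, Ashgrove
Last habitat: Briarlake with 71 animals

Round 1: Ashgrove=5 Briarlake=3 Cedarfen=7 Elkhorn=15 Greywater=16 Ironridge=11 Juniper=14 → close Greywater (overflow 8)
  16÷6 = 2 each, +1 to first 4
Round 2: Ashgrove=8 Briarlake=6 Cedarfen=10 Elkhorn=18 Ironridge=13 Juniper=16 → close Elkhorn (overflow 7)
  18÷5 = 3 each, +1 to first 3
Round 3: Ashgrove=12 Briarlake=10 Cedarfen=14 Ironridge=16 Juniper=19 → close Juniper (overflow 8)
  19÷4 = 4 each, +1 to first 3
Round 4: Ashgrove=17 Briarlake=15 Cedarfen=19 Ironridge=20 → close Cedarfen (overflow 11)
  19÷3 = 6 each, +1 to first 1
Round 5: Ashgrove=24 Briarlake=21 Ironridge=26 → close Ironridge (overflow 16)
  26÷2 = 13 each, +1 to first 0
Round 6: Ashgrove=37 Briarlake=34 → close Ashgrove (overflow 28)
  37÷1 = 37 each, +1 to first 0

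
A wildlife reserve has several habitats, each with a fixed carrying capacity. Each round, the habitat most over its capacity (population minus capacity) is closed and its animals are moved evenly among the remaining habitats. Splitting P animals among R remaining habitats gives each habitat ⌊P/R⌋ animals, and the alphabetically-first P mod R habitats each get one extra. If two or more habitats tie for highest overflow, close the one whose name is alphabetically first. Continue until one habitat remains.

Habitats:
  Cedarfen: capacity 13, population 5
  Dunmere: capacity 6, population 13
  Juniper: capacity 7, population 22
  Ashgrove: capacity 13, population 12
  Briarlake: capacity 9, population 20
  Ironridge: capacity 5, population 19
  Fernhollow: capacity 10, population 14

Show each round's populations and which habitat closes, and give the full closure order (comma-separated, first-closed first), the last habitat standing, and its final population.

Round 1: Ashgrove=12 Briarlake=20 Cedarfen=5 Dunmere=13 Fernhollow=14 Ironridge=19 Juniper=22 → close Juniper (overflow 15)
  22÷6 = 3 each, +1 to first 4
Round 2: Ashgrove=16 Briarlake=24 Cedarfen=9 Dunmere=17 Fernhollow=17 Ironridge=22 → close Ironridge (overflow 17)
  22÷5 = 4 each, +1 to first 2
Round 3: Ashgrove=21 Briarlake=29 Cedarfen=13 Dunmere=21 Fernhollow=21 → close Briarlake (overflow 20)
  29÷4 = 7 each, +1 to first 1
Round 4: Ashgrove=29 Cedarfen=20 Dunmere=28 Fernhollow=28 → close Dunmere (overflow 22)
  28÷3 = 9 each, +1 to first 1
Round 5: Ashgrove=39 Cedarfen=29 Fernhollow=37 → close Fernhollow (overflow 27)
  37÷2 = 18 each, +1 to first 1
Round 6: Ashgrove=58 Cedarfen=47 → close Ashgrove (overflow 45)
  58÷1 = 58 each, +1 to first 0

Closure order: Juniper, Ironridge, Briarlake, Dunmere, Fernhollow, Ashgrove
Last habitat: Cedarfen with 105 animals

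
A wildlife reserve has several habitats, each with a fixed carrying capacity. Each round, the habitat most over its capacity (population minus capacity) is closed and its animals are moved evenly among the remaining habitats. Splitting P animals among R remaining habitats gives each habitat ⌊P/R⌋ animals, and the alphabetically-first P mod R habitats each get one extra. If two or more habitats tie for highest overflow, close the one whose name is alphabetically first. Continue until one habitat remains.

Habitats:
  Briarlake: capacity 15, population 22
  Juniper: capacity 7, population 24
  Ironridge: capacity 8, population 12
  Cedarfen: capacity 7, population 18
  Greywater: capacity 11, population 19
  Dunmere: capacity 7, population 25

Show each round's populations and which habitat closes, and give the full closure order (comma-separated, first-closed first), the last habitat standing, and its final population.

Closure order: Dunmere, Juniper, Cedarfen, Briarlake, Greywater
Last habitat: Ironridge with 120 animals

Round 1: Briarlake=22 Cedarfen=18 Dunmere=25 Greywater=19 Ironridge=12 Juniper=24 → close Dunmere (overflow 18)
  25÷5 = 5 each, +1 to first 0
Round 2: Briarlake=27 Cedarfen=23 Greywater=24 Ironridge=17 Juniper=29 → close Juniper (overflow 22)
  29÷4 = 7 each, +1 to first 1
Round 3: Briarlake=35 Cedarfen=30 Greywater=31 Ironridge=24 → close Cedarfen (overflow 23)
  30÷3 = 10 each, +1 to first 0
Round 4: Briarlake=45 Greywater=41 Ironridge=34 → close Briarlake (overflow 30)
  45÷2 = 22 each, +1 to first 1
Round 5: Greywater=64 Ironridge=56 → close Greywater (overflow 53)
  64÷1 = 64 each, +1 to first 0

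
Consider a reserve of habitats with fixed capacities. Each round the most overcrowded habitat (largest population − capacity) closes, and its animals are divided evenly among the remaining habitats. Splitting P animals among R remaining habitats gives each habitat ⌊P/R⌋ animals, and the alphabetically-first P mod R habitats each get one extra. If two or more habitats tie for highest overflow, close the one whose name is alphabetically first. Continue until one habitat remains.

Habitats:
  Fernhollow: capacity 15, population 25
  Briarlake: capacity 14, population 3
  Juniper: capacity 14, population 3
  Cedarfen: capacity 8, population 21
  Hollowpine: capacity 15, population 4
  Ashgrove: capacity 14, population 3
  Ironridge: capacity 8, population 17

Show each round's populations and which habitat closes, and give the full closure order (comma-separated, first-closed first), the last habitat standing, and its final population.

Closure order: Cedarfen, Fernhollow, Ironridge, Ashgrove, Briarlake, Hollowpine
Last habitat: Juniper with 76 animals

Round 1: Ashgrove=3 Briarlake=3 Cedarfen=21 Fernhollow=25 Hollowpine=4 Ironridge=17 Juniper=3 → close Cedarfen (overflow 13)
  21÷6 = 3 each, +1 to first 3
Round 2: Ashgrove=7 Briarlake=7 Fernhollow=29 Hollowpine=7 Ironridge=20 Juniper=6 → close Fernhollow (overflow 14)
  29÷5 = 5 each, +1 to first 4
Round 3: Ashgrove=13 Briarlake=13 Hollowpine=13 Ironridge=26 Juniper=11 → close Ironridge (overflow 18)
  26÷4 = 6 each, +1 to first 2
Round 4: Ashgrove=20 Briarlake=20 Hollowpine=19 Juniper=17 → close Ashgrove (overflow 6)
  20÷3 = 6 each, +1 to first 2
Round 5: Briarlake=27 Hollowpine=26 Juniper=23 → close Briarlake (overflow 13)
  27÷2 = 13 each, +1 to first 1
Round 6: Hollowpine=40 Juniper=36 → close Hollowpine (overflow 25)
  40÷1 = 40 each, +1 to first 0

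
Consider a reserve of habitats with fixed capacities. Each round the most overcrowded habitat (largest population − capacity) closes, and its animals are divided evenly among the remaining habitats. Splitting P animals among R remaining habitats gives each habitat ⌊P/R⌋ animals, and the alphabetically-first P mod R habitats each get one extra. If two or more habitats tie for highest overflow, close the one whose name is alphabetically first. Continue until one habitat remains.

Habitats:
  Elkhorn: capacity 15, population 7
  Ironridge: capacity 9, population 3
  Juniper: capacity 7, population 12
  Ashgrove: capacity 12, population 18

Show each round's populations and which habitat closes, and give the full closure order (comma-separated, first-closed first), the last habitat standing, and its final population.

Round 1: Ashgrove=18 Elkhorn=7 Ironridge=3 Juniper=12 → close Ashgrove (overflow 6)
  18÷3 = 6 each, +1 to first 0
Round 2: Elkhorn=13 Ironridge=9 Juniper=18 → close Juniper (overflow 11)
  18÷2 = 9 each, +1 to first 0
Round 3: Elkhorn=22 Ironridge=18 → close Ironridge (overflow 9)
  18÷1 = 18 each, +1 to first 0

Closure order: Ashgrove, Juniper, Ironridge
Last habitat: Elkhorn with 40 animals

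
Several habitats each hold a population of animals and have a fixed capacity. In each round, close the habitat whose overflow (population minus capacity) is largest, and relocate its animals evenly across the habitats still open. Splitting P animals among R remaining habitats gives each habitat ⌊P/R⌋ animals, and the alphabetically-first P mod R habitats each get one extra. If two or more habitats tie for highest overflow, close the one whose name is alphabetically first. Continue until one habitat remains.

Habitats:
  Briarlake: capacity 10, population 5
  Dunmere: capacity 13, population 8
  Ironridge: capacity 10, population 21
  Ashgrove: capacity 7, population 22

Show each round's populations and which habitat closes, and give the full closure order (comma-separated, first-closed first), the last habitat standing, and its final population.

Closure order: Ashgrove, Ironridge, Briarlake
Last habitat: Dunmere with 56 animals

Round 1: Ashgrove=22 Briarlake=5 Dunmere=8 Ironridge=21 → close Ashgrove (overflow 15)
  22÷3 = 7 each, +1 to first 1
Round 2: Briarlake=13 Dunmere=15 Ironridge=28 → close Ironridge (overflow 18)
  28÷2 = 14 each, +1 to first 0
Round 3: Briarlake=27 Dunmere=29 → close Briarlake (overflow 17)
  27÷1 = 27 each, +1 to first 0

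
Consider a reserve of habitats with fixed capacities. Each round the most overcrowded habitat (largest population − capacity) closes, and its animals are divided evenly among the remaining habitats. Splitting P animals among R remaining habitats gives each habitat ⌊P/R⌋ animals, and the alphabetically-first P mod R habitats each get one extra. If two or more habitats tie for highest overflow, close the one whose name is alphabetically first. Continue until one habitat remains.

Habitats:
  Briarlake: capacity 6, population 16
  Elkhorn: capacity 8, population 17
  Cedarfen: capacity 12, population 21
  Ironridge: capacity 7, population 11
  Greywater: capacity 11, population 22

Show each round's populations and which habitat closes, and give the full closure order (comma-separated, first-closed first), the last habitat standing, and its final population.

Round 1: Briarlake=16 Cedarfen=21 Elkhorn=17 Greywater=22 Ironridge=11 → close Greywater (overflow 11)
  22÷4 = 5 each, +1 to first 2
Round 2: Briarlake=22 Cedarfen=27 Elkhorn=22 Ironridge=16 → close Briarlake (overflow 16)
  22÷3 = 7 each, +1 to first 1
Round 3: Cedarfen=35 Elkhorn=29 Ironridge=23 → close Cedarfen (overflow 23)
  35÷2 = 17 each, +1 to first 1
Round 4: Elkhorn=47 Ironridge=40 → close Elkhorn (overflow 39)
  47÷1 = 47 each, +1 to first 0

Closure order: Greywater, Briarlake, Cedarfen, Elkhorn
Last habitat: Ironridge with 87 animals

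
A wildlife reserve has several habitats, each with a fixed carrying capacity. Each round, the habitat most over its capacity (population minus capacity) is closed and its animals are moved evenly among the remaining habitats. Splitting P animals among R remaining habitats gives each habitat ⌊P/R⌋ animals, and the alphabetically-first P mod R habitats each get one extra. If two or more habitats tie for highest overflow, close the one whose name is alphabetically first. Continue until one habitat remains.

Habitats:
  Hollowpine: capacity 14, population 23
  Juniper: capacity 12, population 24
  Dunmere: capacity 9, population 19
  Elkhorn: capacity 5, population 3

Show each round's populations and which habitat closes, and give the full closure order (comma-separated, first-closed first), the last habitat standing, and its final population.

Round 1: Dunmere=19 Elkhorn=3 Hollowpine=23 Juniper=24 → close Juniper (overflow 12)
  24÷3 = 8 each, +1 to first 0
Round 2: Dunmere=27 Elkhorn=11 Hollowpine=31 → close Dunmere (overflow 18)
  27÷2 = 13 each, +1 to first 1
Round 3: Elkhorn=25 Hollowpine=44 → close Hollowpine (overflow 30)
  44÷1 = 44 each, +1 to first 0

Closure order: Juniper, Dunmere, Hollowpine
Last habitat: Elkhorn with 69 animals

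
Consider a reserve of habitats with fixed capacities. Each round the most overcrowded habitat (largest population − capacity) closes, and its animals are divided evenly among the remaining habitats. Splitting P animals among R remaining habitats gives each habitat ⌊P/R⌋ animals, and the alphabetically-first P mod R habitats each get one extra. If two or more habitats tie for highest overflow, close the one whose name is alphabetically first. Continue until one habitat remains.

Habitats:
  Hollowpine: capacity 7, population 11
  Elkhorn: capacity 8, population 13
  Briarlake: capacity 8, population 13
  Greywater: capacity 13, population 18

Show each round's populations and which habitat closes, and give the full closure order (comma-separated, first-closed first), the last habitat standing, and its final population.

Closure order: Briarlake, Elkhorn, Greywater
Last habitat: Hollowpine with 55 animals

Round 1: Briarlake=13 Elkhorn=13 Greywater=18 Hollowpine=11 → close Briarlake (overflow 5)
  13÷3 = 4 each, +1 to first 1
Round 2: Elkhorn=18 Greywater=22 Hollowpine=15 → close Elkhorn (overflow 10)
  18÷2 = 9 each, +1 to first 0
Round 3: Greywater=31 Hollowpine=24 → close Greywater (overflow 18)
  31÷1 = 31 each, +1 to first 0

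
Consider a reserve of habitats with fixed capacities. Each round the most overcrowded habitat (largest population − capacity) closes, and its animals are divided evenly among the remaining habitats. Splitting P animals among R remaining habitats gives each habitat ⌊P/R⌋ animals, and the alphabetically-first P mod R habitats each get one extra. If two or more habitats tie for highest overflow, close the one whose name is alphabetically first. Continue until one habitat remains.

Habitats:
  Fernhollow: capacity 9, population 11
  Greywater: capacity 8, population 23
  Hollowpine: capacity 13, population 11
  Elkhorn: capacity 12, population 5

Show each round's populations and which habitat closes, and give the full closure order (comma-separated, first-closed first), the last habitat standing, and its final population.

Round 1: Elkhorn=5 Fernhollow=11 Greywater=23 Hollowpine=11 → close Greywater (overflow 15)
  23÷3 = 7 each, +1 to first 2
Round 2: Elkhorn=13 Fernhollow=19 Hollowpine=18 → close Fernhollow (overflow 10)
  19÷2 = 9 each, +1 to first 1
Round 3: Elkhorn=23 Hollowpine=27 → close Hollowpine (overflow 14)
  27÷1 = 27 each, +1 to first 0

Closure order: Greywater, Fernhollow, Hollowpine
Last habitat: Elkhorn with 50 animals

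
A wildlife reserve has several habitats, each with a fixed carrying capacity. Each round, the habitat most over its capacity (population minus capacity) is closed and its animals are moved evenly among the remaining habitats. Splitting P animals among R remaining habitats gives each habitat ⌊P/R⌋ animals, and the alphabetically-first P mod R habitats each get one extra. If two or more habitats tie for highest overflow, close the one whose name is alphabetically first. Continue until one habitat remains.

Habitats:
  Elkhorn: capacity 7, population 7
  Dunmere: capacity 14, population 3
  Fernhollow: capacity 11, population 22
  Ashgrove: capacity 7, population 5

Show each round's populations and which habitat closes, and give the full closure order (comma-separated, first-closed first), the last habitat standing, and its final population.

Round 1: Ashgrove=5 Dunmere=3 Elkhorn=7 Fernhollow=22 → close Fernhollow (overflow 11)
  22÷3 = 7 each, +1 to first 1
Round 2: Ashgrove=13 Dunmere=10 Elkhorn=14 → close Elkhorn (overflow 7)
  14÷2 = 7 each, +1 to first 0
Round 3: Ashgrove=20 Dunmere=17 → close Ashgrove (overflow 13)
  20÷1 = 20 each, +1 to first 0

Closure order: Fernhollow, Elkhorn, Ashgrove
Last habitat: Dunmere with 37 animals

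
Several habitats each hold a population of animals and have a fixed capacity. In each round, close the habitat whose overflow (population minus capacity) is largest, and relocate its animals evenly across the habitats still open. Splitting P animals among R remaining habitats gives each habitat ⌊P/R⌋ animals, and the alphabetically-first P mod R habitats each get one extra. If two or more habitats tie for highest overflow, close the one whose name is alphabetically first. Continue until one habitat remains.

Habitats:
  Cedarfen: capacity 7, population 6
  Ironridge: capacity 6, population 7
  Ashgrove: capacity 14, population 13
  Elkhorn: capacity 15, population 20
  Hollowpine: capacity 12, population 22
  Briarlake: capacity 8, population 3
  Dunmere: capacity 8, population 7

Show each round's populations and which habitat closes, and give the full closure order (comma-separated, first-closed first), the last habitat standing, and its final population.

Closure order: Hollowpine, Elkhorn, Ashgrove, Cedarfen, Ironridge, Dunmere
Last habitat: Briarlake with 78 animals

Round 1: Ashgrove=13 Briarlake=3 Cedarfen=6 Dunmere=7 Elkhorn=20 Hollowpine=22 Ironridge=7 → close Hollowpine (overflow 10)
  22÷6 = 3 each, +1 to first 4
Round 2: Ashgrove=17 Briarlake=7 Cedarfen=10 Dunmere=11 Elkhorn=23 Ironridge=10 → close Elkhorn (overflow 8)
  23÷5 = 4 each, +1 to first 3
Round 3: Ashgrove=22 Briarlake=12 Cedarfen=15 Dunmere=15 Ironridge=14 → close Ashgrove (overflow 8)
  22÷4 = 5 each, +1 to first 2
Round 4: Briarlake=18 Cedarfen=21 Dunmere=20 Ironridge=19 → close Cedarfen (overflow 14)
  21÷3 = 7 each, +1 to first 0
Round 5: Briarlake=25 Dunmere=27 Ironridge=26 → close Ironridge (overflow 20)
  26÷2 = 13 each, +1 to first 0
Round 6: Briarlake=38 Dunmere=40 → close Dunmere (overflow 32)
  40÷1 = 40 each, +1 to first 0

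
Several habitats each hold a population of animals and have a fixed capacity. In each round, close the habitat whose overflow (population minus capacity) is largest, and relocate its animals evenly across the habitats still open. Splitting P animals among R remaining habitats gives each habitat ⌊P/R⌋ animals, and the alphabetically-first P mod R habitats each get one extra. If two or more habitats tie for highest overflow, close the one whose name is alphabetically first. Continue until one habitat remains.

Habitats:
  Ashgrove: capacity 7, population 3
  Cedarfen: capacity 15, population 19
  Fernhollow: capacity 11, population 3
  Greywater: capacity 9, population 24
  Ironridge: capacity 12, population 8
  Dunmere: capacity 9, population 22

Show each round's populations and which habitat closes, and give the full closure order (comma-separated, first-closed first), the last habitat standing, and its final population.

Closure order: Greywater, Dunmere, Cedarfen, Ashgrove, Ironridge
Last habitat: Fernhollow with 79 animals

Round 1: Ashgrove=3 Cedarfen=19 Dunmere=22 Fernhollow=3 Greywater=24 Ironridge=8 → close Greywater (overflow 15)
  24÷5 = 4 each, +1 to first 4
Round 2: Ashgrove=8 Cedarfen=24 Dunmere=27 Fernhollow=8 Ironridge=12 → close Dunmere (overflow 18)
  27÷4 = 6 each, +1 to first 3
Round 3: Ashgrove=15 Cedarfen=31 Fernhollow=15 Ironridge=18 → close Cedarfen (overflow 16)
  31÷3 = 10 each, +1 to first 1
Round 4: Ashgrove=26 Fernhollow=25 Ironridge=28 → close Ashgrove (overflow 19)
  26÷2 = 13 each, +1 to first 0
Round 5: Fernhollow=38 Ironridge=41 → close Ironridge (overflow 29)
  41÷1 = 41 each, +1 to first 0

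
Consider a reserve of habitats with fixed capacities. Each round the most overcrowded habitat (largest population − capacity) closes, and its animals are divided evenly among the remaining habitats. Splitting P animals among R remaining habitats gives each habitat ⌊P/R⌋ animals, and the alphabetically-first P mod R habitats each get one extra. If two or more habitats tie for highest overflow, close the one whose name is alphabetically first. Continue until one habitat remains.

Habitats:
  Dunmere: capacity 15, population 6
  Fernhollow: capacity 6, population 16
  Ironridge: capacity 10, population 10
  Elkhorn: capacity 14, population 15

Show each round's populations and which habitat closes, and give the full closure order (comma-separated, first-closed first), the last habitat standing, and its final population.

Closure order: Fernhollow, Elkhorn, Ironridge
Last habitat: Dunmere with 47 animals

Round 1: Dunmere=6 Elkhorn=15 Fernhollow=16 Ironridge=10 → close Fernhollow (overflow 10)
  16÷3 = 5 each, +1 to first 1
Round 2: Dunmere=12 Elkhorn=20 Ironridge=15 → close Elkhorn (overflow 6)
  20÷2 = 10 each, +1 to first 0
Round 3: Dunmere=22 Ironridge=25 → close Ironridge (overflow 15)
  25÷1 = 25 each, +1 to first 0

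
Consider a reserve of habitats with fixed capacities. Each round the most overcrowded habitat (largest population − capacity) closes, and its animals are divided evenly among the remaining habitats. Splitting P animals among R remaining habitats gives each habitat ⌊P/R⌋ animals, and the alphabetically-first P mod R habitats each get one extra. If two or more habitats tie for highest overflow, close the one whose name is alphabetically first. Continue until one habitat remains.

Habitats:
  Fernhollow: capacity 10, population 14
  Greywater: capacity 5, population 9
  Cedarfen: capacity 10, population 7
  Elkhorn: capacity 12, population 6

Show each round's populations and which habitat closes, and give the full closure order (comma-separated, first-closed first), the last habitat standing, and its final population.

Round 1: Cedarfen=7 Elkhorn=6 Fernhollow=14 Greywater=9 → close Fernhollow (overflow 4)
  14÷3 = 4 each, +1 to first 2
Round 2: Cedarfen=12 Elkhorn=11 Greywater=13 → close Greywater (overflow 8)
  13÷2 = 6 each, +1 to first 1
Round 3: Cedarfen=19 Elkhorn=17 → close Cedarfen (overflow 9)
  19÷1 = 19 each, +1 to first 0

Closure order: Fernhollow, Greywater, Cedarfen
Last habitat: Elkhorn with 36 animals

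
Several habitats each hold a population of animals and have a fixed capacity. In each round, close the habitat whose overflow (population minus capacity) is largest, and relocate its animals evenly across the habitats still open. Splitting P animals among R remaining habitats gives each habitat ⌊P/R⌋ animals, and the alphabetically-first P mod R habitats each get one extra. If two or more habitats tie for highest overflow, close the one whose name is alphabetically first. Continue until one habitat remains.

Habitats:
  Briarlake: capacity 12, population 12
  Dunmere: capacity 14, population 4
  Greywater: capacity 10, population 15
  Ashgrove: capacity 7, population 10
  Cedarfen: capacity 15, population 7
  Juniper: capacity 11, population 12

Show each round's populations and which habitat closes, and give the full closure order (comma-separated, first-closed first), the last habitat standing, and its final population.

Round 1: Ashgrove=10 Briarlake=12 Cedarfen=7 Dunmere=4 Greywater=15 Juniper=12 → close Greywater (overflow 5)
  15÷5 = 3 each, +1 to first 0
Round 2: Ashgrove=13 Briarlake=15 Cedarfen=10 Dunmere=7 Juniper=15 → close Ashgrove (overflow 6)
  13÷4 = 3 each, +1 to first 1
Round 3: Briarlake=19 Cedarfen=13 Dunmere=10 Juniper=18 → close Briarlake (overflow 7)
  19÷3 = 6 each, +1 to first 1
Round 4: Cedarfen=20 Dunmere=16 Juniper=24 → close Juniper (overflow 13)
  24÷2 = 12 each, +1 to first 0
Round 5: Cedarfen=32 Dunmere=28 → close Cedarfen (overflow 17)
  32÷1 = 32 each, +1 to first 0

Closure order: Greywater, Ashgrove, Briarlake, Juniper, Cedarfen
Last habitat: Dunmere with 60 animals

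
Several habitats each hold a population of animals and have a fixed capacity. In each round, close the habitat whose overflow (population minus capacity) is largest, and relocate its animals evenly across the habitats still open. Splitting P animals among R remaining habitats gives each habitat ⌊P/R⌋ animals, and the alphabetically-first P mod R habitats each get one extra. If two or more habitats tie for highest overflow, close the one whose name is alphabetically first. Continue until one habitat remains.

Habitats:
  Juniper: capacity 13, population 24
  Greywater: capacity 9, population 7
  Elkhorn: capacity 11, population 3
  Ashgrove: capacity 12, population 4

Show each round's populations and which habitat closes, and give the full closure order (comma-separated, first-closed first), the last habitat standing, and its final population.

Closure order: Juniper, Greywater, Ashgrove
Last habitat: Elkhorn with 38 animals

Round 1: Ashgrove=4 Elkhorn=3 Greywater=7 Juniper=24 → close Juniper (overflow 11)
  24÷3 = 8 each, +1 to first 0
Round 2: Ashgrove=12 Elkhorn=11 Greywater=15 → close Greywater (overflow 6)
  15÷2 = 7 each, +1 to first 1
Round 3: Ashgrove=20 Elkhorn=18 → close Ashgrove (overflow 8)
  20÷1 = 20 each, +1 to first 0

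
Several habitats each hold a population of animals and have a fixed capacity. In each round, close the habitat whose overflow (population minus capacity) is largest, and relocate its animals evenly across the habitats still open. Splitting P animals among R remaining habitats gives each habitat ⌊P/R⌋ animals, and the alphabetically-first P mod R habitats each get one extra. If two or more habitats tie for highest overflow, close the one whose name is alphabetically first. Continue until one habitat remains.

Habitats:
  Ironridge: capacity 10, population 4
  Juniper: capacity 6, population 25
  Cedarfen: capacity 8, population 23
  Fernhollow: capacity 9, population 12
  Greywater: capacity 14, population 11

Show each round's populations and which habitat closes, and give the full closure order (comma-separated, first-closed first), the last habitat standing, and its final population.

Closure order: Juniper, Cedarfen, Fernhollow, Greywater
Last habitat: Ironridge with 75 animals

Round 1: Cedarfen=23 Fernhollow=12 Greywater=11 Ironridge=4 Juniper=25 → close Juniper (overflow 19)
  25÷4 = 6 each, +1 to first 1
Round 2: Cedarfen=30 Fernhollow=18 Greywater=17 Ironridge=10 → close Cedarfen (overflow 22)
  30÷3 = 10 each, +1 to first 0
Round 3: Fernhollow=28 Greywater=27 Ironridge=20 → close Fernhollow (overflow 19)
  28÷2 = 14 each, +1 to first 0
Round 4: Greywater=41 Ironridge=34 → close Greywater (overflow 27)
  41÷1 = 41 each, +1 to first 0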